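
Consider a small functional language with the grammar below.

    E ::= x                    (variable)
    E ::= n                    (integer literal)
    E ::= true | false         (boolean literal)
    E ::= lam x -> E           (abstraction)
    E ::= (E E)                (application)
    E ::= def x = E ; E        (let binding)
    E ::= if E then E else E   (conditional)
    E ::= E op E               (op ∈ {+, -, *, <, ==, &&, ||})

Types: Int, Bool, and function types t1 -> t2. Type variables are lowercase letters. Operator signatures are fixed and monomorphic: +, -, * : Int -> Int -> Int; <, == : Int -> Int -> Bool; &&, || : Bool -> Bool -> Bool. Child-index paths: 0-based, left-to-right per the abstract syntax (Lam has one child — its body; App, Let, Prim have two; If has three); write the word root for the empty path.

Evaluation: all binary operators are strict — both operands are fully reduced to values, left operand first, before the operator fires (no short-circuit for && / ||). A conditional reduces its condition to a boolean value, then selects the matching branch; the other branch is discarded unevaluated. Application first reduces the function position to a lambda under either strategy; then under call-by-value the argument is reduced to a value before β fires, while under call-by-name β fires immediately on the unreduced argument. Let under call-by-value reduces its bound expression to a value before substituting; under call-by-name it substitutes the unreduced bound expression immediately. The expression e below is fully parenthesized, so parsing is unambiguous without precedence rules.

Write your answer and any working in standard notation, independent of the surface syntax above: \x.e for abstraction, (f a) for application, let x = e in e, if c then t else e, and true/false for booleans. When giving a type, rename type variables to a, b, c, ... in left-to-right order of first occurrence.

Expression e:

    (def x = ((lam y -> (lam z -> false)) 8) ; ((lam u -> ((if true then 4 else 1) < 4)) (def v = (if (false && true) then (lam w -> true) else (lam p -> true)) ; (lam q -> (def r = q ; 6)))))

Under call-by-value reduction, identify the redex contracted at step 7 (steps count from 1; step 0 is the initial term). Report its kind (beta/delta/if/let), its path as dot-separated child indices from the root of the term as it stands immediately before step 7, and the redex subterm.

Answer: if at 0 : (if true then 4 else 1)

Derivation:
step 0: (let x = ((\y.(\z.false)) 8) in ((\u.((if true then 4 else 1) < 4)) (let v = (if (false && true) then (\w.true) else (\p.true)) in (\q.(let r = q in 6)))))
step 1: [beta@0] (let x = (\z.false) in ((\u.((if true then 4 else 1) < 4)) (let v = (if (false && true) then (\w.true) else (\p.true)) in (\q.(let r = q in 6)))))
step 2: [let@root] ((\u.((if true then 4 else 1) < 4)) (let v = (if (false && true) then (\w.true) else (\p.true)) in (\q.(let r = q in 6))))
step 3: [delta@1.0.0] ((\u.((if true then 4 else 1) < 4)) (let v = (if false then (\w.true) else (\p.true)) in (\q.(let r = q in 6))))
step 4: [if@1.0] ((\u.((if true then 4 else 1) < 4)) (let v = (\p.true) in (\q.(let r = q in 6))))
step 5: [let@1] ((\u.((if true then 4 else 1) < 4)) (\q.(let r = q in 6)))
step 6: [beta@root] ((if true then 4 else 1) < 4)
step 7: [if@0] (4 < 4)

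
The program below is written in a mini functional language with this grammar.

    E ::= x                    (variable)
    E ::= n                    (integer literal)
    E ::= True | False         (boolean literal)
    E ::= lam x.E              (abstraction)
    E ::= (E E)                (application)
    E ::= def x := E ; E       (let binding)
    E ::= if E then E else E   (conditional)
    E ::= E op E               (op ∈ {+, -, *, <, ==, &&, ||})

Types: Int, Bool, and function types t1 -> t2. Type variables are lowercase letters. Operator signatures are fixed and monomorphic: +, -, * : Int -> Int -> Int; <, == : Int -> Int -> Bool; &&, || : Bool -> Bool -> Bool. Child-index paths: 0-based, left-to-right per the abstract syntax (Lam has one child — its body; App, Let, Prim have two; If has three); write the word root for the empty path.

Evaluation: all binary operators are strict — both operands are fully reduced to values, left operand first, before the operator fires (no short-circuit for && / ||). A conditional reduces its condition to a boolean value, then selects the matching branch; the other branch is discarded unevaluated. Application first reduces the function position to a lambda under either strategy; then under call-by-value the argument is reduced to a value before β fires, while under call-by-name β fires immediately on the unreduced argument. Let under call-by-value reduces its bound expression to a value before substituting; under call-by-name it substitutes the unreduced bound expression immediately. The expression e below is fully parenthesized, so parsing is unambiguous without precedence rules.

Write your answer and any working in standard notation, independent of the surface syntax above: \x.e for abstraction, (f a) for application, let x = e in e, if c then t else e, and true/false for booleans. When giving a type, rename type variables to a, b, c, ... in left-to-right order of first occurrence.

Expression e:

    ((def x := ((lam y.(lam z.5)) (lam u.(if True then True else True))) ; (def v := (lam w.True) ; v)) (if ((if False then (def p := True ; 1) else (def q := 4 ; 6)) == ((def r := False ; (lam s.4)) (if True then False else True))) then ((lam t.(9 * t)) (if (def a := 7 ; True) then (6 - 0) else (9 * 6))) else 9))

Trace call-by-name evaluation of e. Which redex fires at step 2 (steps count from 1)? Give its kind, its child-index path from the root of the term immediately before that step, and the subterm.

Trace:
step 0: ((let x = ((\y.(\z.5)) (\u.(if true then true else true))) in (let v = (\w.true) in v)) (if ((if false then (let p = true in 1) else (let q = 4 in 6)) == ((let r = false in (\s.4)) (if true then false else true))) then ((\t.(9 * t)) (if (let a = 7 in true) then (6 - 0) else (9 * 6))) else 9))
step 1: [let@0] ((let v = (\w.true) in v) (if ((if false then (let p = true in 1) else (let q = 4 in 6)) == ((let r = false in (\s.4)) (if true then false else true))) then ((\t.(9 * t)) (if (let a = 7 in true) then (6 - 0) else (9 * 6))) else 9))
step 2: [let@0] ((\w.true) (if ((if false then (let p = true in 1) else (let q = 4 in 6)) == ((let r = false in (\s.4)) (if true then false else true))) then ((\t.(9 * t)) (if (let a = 7 in true) then (6 - 0) else (9 * 6))) else 9))

Answer: let at 0 : (let v = (\w.true) in v)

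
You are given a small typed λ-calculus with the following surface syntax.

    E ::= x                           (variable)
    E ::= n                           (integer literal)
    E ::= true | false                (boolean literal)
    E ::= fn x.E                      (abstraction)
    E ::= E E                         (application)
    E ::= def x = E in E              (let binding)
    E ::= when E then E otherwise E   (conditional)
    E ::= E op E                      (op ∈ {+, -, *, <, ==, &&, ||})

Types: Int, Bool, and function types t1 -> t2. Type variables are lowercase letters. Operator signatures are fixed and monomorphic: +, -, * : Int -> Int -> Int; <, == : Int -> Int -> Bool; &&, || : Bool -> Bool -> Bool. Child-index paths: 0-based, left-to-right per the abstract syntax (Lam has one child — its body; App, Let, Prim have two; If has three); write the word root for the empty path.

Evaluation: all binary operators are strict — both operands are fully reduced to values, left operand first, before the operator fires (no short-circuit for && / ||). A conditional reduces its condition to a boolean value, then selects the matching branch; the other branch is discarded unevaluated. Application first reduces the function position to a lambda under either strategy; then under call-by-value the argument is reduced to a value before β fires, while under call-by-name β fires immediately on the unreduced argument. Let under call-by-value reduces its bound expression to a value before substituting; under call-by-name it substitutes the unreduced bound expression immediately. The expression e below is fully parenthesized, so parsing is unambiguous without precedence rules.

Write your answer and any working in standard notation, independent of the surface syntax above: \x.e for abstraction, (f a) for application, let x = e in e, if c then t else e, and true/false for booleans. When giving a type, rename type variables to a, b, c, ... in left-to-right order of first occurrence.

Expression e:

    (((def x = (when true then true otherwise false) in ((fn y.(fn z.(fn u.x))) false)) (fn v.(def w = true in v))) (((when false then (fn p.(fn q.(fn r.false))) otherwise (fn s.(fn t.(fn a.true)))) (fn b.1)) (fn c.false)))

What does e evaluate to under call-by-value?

Trace:
step 0: (((let x = (if true then true else false) in ((\y.(\z.(\u.x))) false)) (\v.(let w = true in v))) (((if false then (\p.(\q.(\r.false))) else (\s.(\t.(\a.true)))) (\b.1)) (\c.false)))
step 1: [if@0.0.0] (((let x = true in ((\y.(\z.(\u.x))) false)) (\v.(let w = true in v))) (((if false then (\p.(\q.(\r.false))) else (\s.(\t.(\a.true)))) (\b.1)) (\c.false)))
step 2: [let@0.0] ((((\y.(\z.(\u.true))) false) (\v.(let w = true in v))) (((if false then (\p.(\q.(\r.false))) else (\s.(\t.(\a.true)))) (\b.1)) (\c.false)))
step 3: [beta@0.0] (((\z.(\u.true)) (\v.(let w = true in v))) (((if false then (\p.(\q.(\r.false))) else (\s.(\t.(\a.true)))) (\b.1)) (\c.false)))
step 4: [beta@0] ((\u.true) (((if false then (\p.(\q.(\r.false))) else (\s.(\t.(\a.true)))) (\b.1)) (\c.false)))
step 5: [if@1.0.0] ((\u.true) (((\s.(\t.(\a.true))) (\b.1)) (\c.false)))
step 6: [beta@1.0] ((\u.true) ((\t.(\a.true)) (\c.false)))
step 7: [beta@1] ((\u.true) (\a.true))
step 8: [beta@root] true

Answer: true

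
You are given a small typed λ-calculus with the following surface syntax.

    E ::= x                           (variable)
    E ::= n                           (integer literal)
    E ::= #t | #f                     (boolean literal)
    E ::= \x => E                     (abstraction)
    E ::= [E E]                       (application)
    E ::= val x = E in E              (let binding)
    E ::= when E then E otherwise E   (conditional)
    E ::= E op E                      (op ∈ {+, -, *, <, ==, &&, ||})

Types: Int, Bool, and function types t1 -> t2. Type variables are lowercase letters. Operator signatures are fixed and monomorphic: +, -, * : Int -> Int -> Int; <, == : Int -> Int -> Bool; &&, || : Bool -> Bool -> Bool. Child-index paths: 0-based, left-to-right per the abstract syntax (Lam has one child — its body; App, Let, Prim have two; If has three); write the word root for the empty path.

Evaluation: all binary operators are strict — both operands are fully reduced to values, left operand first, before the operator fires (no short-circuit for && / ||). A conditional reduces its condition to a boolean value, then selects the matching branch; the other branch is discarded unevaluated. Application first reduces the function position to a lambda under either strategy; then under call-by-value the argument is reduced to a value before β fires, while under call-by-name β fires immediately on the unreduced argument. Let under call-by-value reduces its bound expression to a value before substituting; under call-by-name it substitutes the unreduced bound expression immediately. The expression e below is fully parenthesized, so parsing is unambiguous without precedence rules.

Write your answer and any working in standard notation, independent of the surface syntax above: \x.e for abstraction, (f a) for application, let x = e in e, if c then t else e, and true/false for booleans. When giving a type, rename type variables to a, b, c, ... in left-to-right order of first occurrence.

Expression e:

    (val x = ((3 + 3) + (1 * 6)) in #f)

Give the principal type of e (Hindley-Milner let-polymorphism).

Working:
  unify Int ~ Int
  unify Int ~ Int
  unify Int ~ Int
  unify Int ~ Int
  unify Int ~ Int
  unify Int ~ Int
let x : Int

Answer: Bool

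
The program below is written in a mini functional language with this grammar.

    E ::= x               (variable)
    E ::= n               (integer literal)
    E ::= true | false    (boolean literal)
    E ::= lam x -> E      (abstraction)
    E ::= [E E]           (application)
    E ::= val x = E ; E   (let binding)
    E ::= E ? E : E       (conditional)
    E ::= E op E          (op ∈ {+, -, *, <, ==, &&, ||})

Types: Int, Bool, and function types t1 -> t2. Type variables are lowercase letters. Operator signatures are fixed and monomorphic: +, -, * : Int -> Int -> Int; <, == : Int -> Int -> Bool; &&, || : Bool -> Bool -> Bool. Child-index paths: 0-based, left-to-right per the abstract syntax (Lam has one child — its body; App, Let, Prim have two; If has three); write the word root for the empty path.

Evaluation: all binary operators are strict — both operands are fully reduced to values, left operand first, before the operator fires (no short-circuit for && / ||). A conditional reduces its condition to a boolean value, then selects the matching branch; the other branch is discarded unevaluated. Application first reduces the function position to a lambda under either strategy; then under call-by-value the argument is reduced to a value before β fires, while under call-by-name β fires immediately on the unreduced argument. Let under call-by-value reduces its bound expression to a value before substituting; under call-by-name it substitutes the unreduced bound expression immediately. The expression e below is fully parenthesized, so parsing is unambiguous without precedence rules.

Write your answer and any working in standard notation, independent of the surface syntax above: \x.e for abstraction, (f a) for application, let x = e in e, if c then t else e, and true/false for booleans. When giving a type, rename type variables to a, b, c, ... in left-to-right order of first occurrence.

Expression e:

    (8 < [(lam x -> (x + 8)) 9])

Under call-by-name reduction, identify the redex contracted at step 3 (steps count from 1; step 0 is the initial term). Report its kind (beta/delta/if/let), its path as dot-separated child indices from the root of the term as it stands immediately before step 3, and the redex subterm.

Answer: delta at root : (8 < 17)

Trace:
step 0: (8 < ((\x.(x + 8)) 9))
step 1: [beta@1] (8 < (9 + 8))
step 2: [delta@1] (8 < 17)
step 3: [delta@root] true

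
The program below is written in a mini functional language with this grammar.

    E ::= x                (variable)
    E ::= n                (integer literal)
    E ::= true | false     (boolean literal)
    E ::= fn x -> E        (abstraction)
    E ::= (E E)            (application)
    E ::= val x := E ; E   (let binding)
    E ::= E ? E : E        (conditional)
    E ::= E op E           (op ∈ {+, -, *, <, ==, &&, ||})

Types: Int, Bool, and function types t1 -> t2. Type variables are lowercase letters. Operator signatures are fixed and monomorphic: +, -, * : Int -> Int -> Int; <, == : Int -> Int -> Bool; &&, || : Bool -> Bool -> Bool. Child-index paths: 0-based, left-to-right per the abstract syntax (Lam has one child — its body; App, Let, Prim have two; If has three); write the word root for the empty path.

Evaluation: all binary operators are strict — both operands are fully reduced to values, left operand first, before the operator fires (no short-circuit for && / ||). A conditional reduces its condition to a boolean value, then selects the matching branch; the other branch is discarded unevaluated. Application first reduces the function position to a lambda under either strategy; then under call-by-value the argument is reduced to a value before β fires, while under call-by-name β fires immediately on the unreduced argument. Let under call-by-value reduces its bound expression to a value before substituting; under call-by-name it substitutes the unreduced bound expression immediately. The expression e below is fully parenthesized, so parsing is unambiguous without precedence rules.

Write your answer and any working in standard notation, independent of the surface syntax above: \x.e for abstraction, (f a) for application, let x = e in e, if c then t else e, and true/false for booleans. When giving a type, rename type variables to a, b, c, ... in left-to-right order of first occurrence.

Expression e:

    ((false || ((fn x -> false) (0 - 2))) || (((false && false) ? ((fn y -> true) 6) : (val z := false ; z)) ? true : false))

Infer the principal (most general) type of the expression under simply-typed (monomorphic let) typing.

Answer: Bool

Trace:
  unify Bool ~ Bool
\x._ : a -> Bool
  unify Int ~ Int
  unify Int ~ Int
  unify a -> Bool ~ Int -> b
  unify a ~ Int
  unify Bool ~ b
_ _ : Bool
  unify Bool ~ Bool
  unify Bool ~ Bool
  unify Bool ~ Bool
  unify Bool ~ Bool
  unify Bool ~ Bool
\y._ : c -> Bool
  unify c -> Bool ~ Int -> d
  unify c ~ Int
  unify Bool ~ d
_ _ : Bool
let z : Bool
z : Bool
  unify Bool ~ Bool
  unify Bool ~ Bool
  unify Bool ~ Bool
  unify Bool ~ Bool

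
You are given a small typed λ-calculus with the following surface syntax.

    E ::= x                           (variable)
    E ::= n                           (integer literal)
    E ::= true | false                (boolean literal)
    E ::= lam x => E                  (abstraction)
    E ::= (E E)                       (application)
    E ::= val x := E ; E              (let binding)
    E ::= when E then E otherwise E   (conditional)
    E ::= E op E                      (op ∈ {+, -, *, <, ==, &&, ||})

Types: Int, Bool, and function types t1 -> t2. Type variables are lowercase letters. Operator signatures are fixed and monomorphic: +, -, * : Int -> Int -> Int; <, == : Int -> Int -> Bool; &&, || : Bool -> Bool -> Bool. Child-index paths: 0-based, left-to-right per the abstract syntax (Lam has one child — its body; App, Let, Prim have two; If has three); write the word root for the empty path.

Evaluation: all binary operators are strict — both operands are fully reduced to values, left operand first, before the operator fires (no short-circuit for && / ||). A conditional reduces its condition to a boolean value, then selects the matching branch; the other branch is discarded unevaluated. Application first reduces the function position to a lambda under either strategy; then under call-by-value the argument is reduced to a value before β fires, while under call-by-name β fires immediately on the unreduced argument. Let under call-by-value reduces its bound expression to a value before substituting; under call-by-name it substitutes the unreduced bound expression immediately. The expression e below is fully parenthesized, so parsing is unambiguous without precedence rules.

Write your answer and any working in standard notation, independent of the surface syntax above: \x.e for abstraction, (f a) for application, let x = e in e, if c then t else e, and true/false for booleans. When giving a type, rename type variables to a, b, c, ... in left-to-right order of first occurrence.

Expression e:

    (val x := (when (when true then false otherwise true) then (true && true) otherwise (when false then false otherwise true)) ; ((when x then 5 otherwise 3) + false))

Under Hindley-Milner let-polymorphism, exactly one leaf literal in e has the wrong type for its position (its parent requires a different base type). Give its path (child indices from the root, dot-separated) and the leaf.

Trace:
  unify Bool ~ Bool
  unify Bool ~ Bool
  unify Bool ~ Bool
  unify Bool ~ Bool
  unify Bool ~ Bool
  unify Bool ~ Bool
  unify Bool ~ Bool
  unify Bool ~ Bool
let x : Bool
x : Bool
  unify Bool ~ Bool
  unify Int ~ Int
  unify Int ~ Int
  unify Bool ~ Int
  FAIL: mismatch Bool ~ Int

Answer: 1.1 : false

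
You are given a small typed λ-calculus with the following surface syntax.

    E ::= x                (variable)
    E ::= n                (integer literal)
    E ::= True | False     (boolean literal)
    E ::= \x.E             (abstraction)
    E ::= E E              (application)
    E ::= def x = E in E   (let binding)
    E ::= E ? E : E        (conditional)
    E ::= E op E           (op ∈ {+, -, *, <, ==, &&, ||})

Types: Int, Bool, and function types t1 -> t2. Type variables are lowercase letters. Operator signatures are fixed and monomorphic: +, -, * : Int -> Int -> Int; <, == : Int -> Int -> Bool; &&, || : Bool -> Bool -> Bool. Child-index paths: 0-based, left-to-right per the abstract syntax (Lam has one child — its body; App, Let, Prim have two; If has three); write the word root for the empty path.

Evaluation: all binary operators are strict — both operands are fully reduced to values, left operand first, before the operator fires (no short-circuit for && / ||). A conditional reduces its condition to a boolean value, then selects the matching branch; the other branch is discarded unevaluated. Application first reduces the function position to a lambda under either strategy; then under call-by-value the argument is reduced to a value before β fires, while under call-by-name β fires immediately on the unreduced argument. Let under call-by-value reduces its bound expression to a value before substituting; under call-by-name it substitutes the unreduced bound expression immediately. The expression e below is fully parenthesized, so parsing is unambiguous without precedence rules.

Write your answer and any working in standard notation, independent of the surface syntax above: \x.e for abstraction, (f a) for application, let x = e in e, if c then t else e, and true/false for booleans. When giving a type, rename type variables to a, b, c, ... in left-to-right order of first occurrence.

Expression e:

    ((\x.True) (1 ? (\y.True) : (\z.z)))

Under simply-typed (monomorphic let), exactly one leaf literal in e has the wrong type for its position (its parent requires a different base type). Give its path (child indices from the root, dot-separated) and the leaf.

Answer: 1.0 : 1

Derivation:
\x._ : a -> Bool
  unify Int ~ Bool
  FAIL: mismatch Int ~ Bool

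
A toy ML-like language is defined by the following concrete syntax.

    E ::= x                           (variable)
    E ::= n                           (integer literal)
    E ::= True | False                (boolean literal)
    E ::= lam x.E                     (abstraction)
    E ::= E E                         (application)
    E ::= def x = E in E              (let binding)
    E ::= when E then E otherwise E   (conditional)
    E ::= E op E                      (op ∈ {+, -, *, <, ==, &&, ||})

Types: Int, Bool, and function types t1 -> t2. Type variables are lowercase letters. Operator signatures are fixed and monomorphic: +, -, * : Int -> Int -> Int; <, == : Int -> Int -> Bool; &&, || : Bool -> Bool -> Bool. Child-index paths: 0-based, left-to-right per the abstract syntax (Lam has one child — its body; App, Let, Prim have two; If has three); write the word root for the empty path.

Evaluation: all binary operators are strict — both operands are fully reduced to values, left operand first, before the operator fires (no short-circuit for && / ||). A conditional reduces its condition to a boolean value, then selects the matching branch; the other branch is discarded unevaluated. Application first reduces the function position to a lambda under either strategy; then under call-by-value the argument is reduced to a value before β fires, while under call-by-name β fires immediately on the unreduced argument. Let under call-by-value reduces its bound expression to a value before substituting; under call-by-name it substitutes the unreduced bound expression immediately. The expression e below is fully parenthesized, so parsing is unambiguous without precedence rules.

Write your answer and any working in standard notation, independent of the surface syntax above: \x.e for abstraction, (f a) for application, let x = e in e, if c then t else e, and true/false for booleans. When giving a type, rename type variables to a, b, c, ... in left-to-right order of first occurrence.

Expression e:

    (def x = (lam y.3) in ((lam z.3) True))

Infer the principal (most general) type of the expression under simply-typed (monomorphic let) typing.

Trace:
\y._ : a -> Int
let x : a -> Int
\z._ : b -> Int
  unify b -> Int ~ Bool -> c
  unify b ~ Bool
  unify Int ~ c
_ _ : Int

Answer: Int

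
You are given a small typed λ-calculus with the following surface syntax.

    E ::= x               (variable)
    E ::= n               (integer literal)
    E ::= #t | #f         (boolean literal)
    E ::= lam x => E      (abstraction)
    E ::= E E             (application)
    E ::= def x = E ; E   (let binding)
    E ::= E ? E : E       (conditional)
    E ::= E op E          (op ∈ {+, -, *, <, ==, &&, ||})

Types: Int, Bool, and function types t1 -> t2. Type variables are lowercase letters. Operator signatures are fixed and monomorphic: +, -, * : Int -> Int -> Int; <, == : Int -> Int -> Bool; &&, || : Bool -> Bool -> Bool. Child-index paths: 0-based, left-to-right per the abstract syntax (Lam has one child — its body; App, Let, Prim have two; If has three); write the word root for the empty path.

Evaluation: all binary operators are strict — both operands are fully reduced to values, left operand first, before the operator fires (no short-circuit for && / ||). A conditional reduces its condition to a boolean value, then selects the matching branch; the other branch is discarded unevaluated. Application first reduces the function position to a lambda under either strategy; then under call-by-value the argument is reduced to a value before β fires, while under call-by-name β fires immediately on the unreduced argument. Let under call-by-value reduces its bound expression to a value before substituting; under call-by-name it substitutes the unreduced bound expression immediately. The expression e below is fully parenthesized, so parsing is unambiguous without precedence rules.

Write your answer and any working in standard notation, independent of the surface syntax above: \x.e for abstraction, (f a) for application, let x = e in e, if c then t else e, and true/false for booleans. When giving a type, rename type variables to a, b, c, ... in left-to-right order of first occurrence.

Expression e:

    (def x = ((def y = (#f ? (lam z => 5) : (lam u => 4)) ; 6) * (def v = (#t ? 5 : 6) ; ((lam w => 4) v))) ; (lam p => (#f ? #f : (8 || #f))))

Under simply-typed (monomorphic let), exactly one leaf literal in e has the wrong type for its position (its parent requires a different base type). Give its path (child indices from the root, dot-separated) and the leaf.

Trace:
  unify Bool ~ Bool
\z._ : a -> Int
\u._ : b -> Int
  unify a -> Int ~ b -> Int
  unify a ~ b
  unify Int ~ Int
let y : b -> Int
  unify Int ~ Int
  unify Bool ~ Bool
  unify Int ~ Int
let v : Int
\w._ : c -> Int
v : Int
  unify c -> Int ~ Int -> d
  unify c ~ Int
  unify Int ~ d
_ _ : Int
  unify Int ~ Int
let x : Int
  unify Bool ~ Bool
  unify Int ~ Bool
  FAIL: mismatch Int ~ Bool

Answer: 1.0.2.0 : 8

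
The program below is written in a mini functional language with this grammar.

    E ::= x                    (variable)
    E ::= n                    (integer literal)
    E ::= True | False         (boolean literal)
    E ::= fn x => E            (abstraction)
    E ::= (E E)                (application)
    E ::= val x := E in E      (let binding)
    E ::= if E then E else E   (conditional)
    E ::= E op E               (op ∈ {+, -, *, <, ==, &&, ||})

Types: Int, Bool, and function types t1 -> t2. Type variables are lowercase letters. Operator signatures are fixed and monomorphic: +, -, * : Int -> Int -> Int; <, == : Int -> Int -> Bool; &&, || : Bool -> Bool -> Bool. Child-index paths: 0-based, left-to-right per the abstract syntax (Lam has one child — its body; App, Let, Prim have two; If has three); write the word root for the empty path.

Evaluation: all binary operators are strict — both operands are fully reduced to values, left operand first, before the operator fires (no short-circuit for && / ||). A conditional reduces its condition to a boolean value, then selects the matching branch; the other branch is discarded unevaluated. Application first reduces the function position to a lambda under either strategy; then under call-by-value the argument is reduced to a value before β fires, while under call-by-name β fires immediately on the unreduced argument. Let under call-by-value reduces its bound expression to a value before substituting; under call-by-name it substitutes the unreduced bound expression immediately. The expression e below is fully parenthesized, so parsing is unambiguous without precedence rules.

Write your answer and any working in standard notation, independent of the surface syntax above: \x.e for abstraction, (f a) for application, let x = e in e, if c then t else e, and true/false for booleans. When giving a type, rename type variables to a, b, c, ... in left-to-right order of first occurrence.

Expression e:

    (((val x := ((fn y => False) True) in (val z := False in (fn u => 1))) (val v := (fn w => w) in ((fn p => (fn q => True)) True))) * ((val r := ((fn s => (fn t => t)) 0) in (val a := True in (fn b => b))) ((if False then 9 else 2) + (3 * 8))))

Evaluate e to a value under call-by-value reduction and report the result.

Answer: 26

Trace:
step 0: (((let x = ((\y.false) true) in (let z = false in (\u.1))) (let v = (\w.w) in ((\p.(\q.true)) true))) * ((let r = ((\s.(\t.t)) 0) in (let a = true in (\b.b))) ((if false then 9 else 2) + (3 * 8))))
step 1: [beta@0.0.0] (((let x = false in (let z = false in (\u.1))) (let v = (\w.w) in ((\p.(\q.true)) true))) * ((let r = ((\s.(\t.t)) 0) in (let a = true in (\b.b))) ((if false then 9 else 2) + (3 * 8))))
step 2: [let@0.0] (((let z = false in (\u.1)) (let v = (\w.w) in ((\p.(\q.true)) true))) * ((let r = ((\s.(\t.t)) 0) in (let a = true in (\b.b))) ((if false then 9 else 2) + (3 * 8))))
step 3: [let@0.0] (((\u.1) (let v = (\w.w) in ((\p.(\q.true)) true))) * ((let r = ((\s.(\t.t)) 0) in (let a = true in (\b.b))) ((if false then 9 else 2) + (3 * 8))))
step 4: [let@0.1] (((\u.1) ((\p.(\q.true)) true)) * ((let r = ((\s.(\t.t)) 0) in (let a = true in (\b.b))) ((if false then 9 else 2) + (3 * 8))))
step 5: [beta@0.1] (((\u.1) (\q.true)) * ((let r = ((\s.(\t.t)) 0) in (let a = true in (\b.b))) ((if false then 9 else 2) + (3 * 8))))
step 6: [beta@0] (1 * ((let r = ((\s.(\t.t)) 0) in (let a = true in (\b.b))) ((if false then 9 else 2) + (3 * 8))))
step 7: [beta@1.0.0] (1 * ((let r = (\t.t) in (let a = true in (\b.b))) ((if false then 9 else 2) + (3 * 8))))
step 8: [let@1.0] (1 * ((let a = true in (\b.b)) ((if false then 9 else 2) + (3 * 8))))
step 9: [let@1.0] (1 * ((\b.b) ((if false then 9 else 2) + (3 * 8))))
step 10: [if@1.1.0] (1 * ((\b.b) (2 + (3 * 8))))
step 11: [delta@1.1.1] (1 * ((\b.b) (2 + 24)))
step 12: [delta@1.1] (1 * ((\b.b) 26))
step 13: [beta@1] (1 * 26)
step 14: [delta@root] 26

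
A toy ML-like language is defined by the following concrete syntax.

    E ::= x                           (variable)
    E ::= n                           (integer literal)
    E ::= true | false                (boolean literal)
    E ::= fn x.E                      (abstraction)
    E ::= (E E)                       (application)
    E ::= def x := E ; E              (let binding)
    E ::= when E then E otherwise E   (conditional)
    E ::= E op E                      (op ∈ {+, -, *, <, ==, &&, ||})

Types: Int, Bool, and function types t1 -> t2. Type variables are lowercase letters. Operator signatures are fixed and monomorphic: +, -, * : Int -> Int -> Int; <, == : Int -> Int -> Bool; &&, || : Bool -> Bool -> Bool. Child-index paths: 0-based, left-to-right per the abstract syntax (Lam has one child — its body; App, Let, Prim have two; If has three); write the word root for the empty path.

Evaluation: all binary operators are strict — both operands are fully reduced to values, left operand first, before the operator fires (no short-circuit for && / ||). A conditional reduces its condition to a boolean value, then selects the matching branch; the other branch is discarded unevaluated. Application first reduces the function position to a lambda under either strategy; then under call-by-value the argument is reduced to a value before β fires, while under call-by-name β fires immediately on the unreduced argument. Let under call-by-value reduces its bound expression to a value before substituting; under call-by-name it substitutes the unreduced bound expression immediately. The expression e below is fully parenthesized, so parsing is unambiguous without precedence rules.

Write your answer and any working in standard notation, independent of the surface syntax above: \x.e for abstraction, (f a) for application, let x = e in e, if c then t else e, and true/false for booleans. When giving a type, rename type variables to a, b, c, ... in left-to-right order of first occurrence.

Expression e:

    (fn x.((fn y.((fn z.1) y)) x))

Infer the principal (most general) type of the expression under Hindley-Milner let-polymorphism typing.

Trace:
\z._ : c -> Int
y : b
  unify c -> Int ~ b -> d
  unify c ~ b
  unify Int ~ d
_ _ : Int
\y._ : b -> Int
x : a
  unify b -> Int ~ a -> e
  unify b ~ a
  unify Int ~ e
_ _ : Int
\x._ : a -> Int

Answer: a -> Int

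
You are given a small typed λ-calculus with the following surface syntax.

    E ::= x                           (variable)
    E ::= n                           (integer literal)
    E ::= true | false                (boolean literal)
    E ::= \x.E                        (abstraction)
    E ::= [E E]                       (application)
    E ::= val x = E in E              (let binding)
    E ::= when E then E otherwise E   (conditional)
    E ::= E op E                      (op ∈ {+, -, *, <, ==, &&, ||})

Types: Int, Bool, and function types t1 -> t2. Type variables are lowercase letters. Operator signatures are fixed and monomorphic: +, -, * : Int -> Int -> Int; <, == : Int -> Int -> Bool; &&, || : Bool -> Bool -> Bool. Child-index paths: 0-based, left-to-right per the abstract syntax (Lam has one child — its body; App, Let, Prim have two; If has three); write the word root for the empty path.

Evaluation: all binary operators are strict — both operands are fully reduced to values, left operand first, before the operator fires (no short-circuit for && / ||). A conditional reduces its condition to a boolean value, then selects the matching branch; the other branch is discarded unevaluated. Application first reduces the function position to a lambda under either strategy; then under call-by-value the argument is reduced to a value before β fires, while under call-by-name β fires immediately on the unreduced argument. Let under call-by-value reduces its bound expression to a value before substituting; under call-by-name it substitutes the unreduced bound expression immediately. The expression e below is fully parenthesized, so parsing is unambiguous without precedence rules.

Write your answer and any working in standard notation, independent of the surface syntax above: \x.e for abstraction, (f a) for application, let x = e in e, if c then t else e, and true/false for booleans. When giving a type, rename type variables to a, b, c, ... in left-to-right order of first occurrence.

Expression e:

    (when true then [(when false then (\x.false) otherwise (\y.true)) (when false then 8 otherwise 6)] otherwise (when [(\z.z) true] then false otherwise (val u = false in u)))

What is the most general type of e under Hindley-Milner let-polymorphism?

Answer: Bool

Working:
  unify Bool ~ Bool
  unify Bool ~ Bool
\x._ : a -> Bool
\y._ : b -> Bool
  unify a -> Bool ~ b -> Bool
  unify a ~ b
  unify Bool ~ Bool
  unify Bool ~ Bool
  unify Int ~ Int
  unify b -> Bool ~ Int -> c
  unify b ~ Int
  unify Bool ~ c
_ _ : Bool
z : d
\z._ : d -> d
  unify d -> d ~ Bool -> e
  unify d ~ Bool
  unify Bool ~ e
_ _ : Bool
  unify Bool ~ Bool
let u : Bool
u : Bool
  unify Bool ~ Bool
  unify Bool ~ Bool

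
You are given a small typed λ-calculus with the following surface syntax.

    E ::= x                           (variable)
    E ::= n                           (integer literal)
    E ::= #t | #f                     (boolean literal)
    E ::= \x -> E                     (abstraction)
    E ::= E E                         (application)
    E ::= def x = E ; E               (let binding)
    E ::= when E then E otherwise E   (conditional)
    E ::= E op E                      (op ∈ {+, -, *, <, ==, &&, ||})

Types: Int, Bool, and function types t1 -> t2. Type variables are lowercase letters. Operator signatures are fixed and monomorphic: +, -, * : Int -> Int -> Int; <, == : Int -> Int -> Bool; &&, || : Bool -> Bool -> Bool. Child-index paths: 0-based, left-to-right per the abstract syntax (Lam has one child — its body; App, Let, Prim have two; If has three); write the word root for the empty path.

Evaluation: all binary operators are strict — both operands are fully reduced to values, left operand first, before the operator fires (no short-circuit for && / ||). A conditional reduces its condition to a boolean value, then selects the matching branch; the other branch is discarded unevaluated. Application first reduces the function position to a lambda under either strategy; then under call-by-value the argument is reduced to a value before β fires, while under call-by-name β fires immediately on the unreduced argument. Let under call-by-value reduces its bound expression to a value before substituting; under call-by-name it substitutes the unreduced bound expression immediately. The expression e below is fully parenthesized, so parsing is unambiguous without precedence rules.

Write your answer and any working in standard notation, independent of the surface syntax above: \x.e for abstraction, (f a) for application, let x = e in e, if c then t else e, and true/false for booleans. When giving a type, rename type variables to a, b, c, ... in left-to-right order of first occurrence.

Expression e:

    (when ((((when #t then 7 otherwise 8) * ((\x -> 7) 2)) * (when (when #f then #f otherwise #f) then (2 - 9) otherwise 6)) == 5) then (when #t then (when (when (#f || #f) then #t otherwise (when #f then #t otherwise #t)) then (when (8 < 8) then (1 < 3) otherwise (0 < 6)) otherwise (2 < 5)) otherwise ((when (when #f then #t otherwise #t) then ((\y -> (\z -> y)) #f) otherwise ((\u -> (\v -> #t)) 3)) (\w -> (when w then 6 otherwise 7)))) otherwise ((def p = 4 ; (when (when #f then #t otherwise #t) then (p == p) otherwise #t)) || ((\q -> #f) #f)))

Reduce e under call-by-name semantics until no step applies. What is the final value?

Derivation:
step 0: (if ((((if true then 7 else 8) * ((\x.7) 2)) * (if (if false then false else false) then (2 - 9) else 6)) == 5) then (if true then (if (if (false || false) then true else (if false then true else true)) then (if (8 < 8) then (1 < 3) else (0 < 6)) else (2 < 5)) else ((if (if false then true else true) then ((\y.(\z.y)) false) else ((\u.(\v.true)) 3)) (\w.(if w then 6 else 7)))) else ((let p = 4 in (if (if false then true else true) then (p == p) else true)) || ((\q.false) false)))
step 1: [if@0.0.0.0] (if (((7 * ((\x.7) 2)) * (if (if false then false else false) then (2 - 9) else 6)) == 5) then (if true then (if (if (false || false) then true else (if false then true else true)) then (if (8 < 8) then (1 < 3) else (0 < 6)) else (2 < 5)) else ((if (if false then true else true) then ((\y.(\z.y)) false) else ((\u.(\v.true)) 3)) (\w.(if w then 6 else 7)))) else ((let p = 4 in (if (if false then true else true) then (p == p) else true)) || ((\q.false) false)))
step 2: [beta@0.0.0.1] (if (((7 * 7) * (if (if false then false else false) then (2 - 9) else 6)) == 5) then (if true then (if (if (false || false) then true else (if false then true else true)) then (if (8 < 8) then (1 < 3) else (0 < 6)) else (2 < 5)) else ((if (if false then true else true) then ((\y.(\z.y)) false) else ((\u.(\v.true)) 3)) (\w.(if w then 6 else 7)))) else ((let p = 4 in (if (if false then true else true) then (p == p) else true)) || ((\q.false) false)))
step 3: [delta@0.0.0] (if ((49 * (if (if false then false else false) then (2 - 9) else 6)) == 5) then (if true then (if (if (false || false) then true else (if false then true else true)) then (if (8 < 8) then (1 < 3) else (0 < 6)) else (2 < 5)) else ((if (if false then true else true) then ((\y.(\z.y)) false) else ((\u.(\v.true)) 3)) (\w.(if w then 6 else 7)))) else ((let p = 4 in (if (if false then true else true) then (p == p) else true)) || ((\q.false) false)))
step 4: [if@0.0.1.0] (if ((49 * (if false then (2 - 9) else 6)) == 5) then (if true then (if (if (false || false) then true else (if false then true else true)) then (if (8 < 8) then (1 < 3) else (0 < 6)) else (2 < 5)) else ((if (if false then true else true) then ((\y.(\z.y)) false) else ((\u.(\v.true)) 3)) (\w.(if w then 6 else 7)))) else ((let p = 4 in (if (if false then true else true) then (p == p) else true)) || ((\q.false) false)))
step 5: [if@0.0.1] (if ((49 * 6) == 5) then (if true then (if (if (false || false) then true else (if false then true else true)) then (if (8 < 8) then (1 < 3) else (0 < 6)) else (2 < 5)) else ((if (if false then true else true) then ((\y.(\z.y)) false) else ((\u.(\v.true)) 3)) (\w.(if w then 6 else 7)))) else ((let p = 4 in (if (if false then true else true) then (p == p) else true)) || ((\q.false) false)))
step 6: [delta@0.0] (if (294 == 5) then (if true then (if (if (false || false) then true else (if false then true else true)) then (if (8 < 8) then (1 < 3) else (0 < 6)) else (2 < 5)) else ((if (if false then true else true) then ((\y.(\z.y)) false) else ((\u.(\v.true)) 3)) (\w.(if w then 6 else 7)))) else ((let p = 4 in (if (if false then true else true) then (p == p) else true)) || ((\q.false) false)))
step 7: [delta@0] (if false then (if true then (if (if (false || false) then true else (if false then true else true)) then (if (8 < 8) then (1 < 3) else (0 < 6)) else (2 < 5)) else ((if (if false then true else true) then ((\y.(\z.y)) false) else ((\u.(\v.true)) 3)) (\w.(if w then 6 else 7)))) else ((let p = 4 in (if (if false then true else true) then (p == p) else true)) || ((\q.false) false)))
step 8: [if@root] ((let p = 4 in (if (if false then true else true) then (p == p) else true)) || ((\q.false) false))
step 9: [let@0] ((if (if false then true else true) then (4 == 4) else true) || ((\q.false) false))
step 10: [if@0.0] ((if true then (4 == 4) else true) || ((\q.false) false))
step 11: [if@0] ((4 == 4) || ((\q.false) false))
step 12: [delta@0] (true || ((\q.false) false))
step 13: [beta@1] (true || false)
step 14: [delta@root] true

Answer: true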